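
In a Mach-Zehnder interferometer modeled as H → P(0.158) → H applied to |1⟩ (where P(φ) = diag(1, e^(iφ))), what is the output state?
(0.006228 - 0.07867i)|0⟩ + (0.9938 + 0.07867i)|1⟩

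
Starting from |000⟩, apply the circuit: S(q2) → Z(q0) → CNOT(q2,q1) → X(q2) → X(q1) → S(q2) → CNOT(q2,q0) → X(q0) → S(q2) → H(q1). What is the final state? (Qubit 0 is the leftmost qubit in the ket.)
-1/√2|001⟩ + 1/√2|011⟩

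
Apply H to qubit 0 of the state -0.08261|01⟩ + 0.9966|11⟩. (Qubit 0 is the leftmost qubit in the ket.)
0.6463|01⟩ - 0.7631|11⟩

H on qubit 0 mixes each pair of kets that differ only in qubit 0: amplitudes (a, b) of (|…0…⟩, |…1…⟩) become ((a + b)/√2, (a − b)/√2). Kets absent from the input have amplitude 0.
(|01⟩, |11⟩): (a, b) = (-0.08261, 0.9966) → (0.6463, -0.7631)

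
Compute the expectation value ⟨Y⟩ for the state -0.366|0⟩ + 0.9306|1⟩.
0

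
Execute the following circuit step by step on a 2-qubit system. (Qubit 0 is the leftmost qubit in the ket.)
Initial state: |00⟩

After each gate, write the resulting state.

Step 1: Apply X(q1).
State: |01⟩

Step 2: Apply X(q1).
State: |00⟩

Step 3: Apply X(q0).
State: |10⟩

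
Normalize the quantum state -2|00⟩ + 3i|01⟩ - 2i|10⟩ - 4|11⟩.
-0.3482|00⟩ + 0.5222i|01⟩ - 0.3482i|10⟩ - 0.6963|11⟩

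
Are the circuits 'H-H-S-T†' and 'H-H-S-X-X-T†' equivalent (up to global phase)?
Yes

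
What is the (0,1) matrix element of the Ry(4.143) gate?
-0.8772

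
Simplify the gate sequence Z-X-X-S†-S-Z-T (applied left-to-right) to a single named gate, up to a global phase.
T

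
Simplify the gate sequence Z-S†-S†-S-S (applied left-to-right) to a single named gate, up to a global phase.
Z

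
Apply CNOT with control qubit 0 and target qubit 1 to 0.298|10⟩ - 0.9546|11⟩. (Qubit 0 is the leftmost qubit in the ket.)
-0.9546|10⟩ + 0.298|11⟩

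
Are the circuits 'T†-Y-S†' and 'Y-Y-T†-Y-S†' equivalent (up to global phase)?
Yes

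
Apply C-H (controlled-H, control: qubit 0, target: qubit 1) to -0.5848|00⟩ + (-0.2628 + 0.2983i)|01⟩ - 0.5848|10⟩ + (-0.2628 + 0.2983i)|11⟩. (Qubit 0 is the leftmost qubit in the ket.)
-0.5848|00⟩ + (-0.2628 + 0.2983i)|01⟩ + (-0.5993 + 0.2109i)|10⟩ + (-0.2277 - 0.2109i)|11⟩

C-H leaves the control-|0⟩ kets |00⟩, |01⟩ unchanged and applies H to qubit 1 on the control-|1⟩ pair (|10⟩, |11⟩).
H = [[1/√2, 1/√2], [1/√2, -1/√2]].
With a = amp(|10⟩) = -0.5848 and b = amp(|11⟩) = (-0.2628 + 0.2983i):
new amp(|10⟩) = (1/√2)·a + (1/√2)·b = (-0.5993 + 0.2109i)
new amp(|11⟩) = (1/√2)·a + (-1/√2)·b = (-0.2277 - 0.2109i)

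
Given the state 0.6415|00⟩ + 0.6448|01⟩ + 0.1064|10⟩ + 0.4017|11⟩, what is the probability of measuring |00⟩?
0.4115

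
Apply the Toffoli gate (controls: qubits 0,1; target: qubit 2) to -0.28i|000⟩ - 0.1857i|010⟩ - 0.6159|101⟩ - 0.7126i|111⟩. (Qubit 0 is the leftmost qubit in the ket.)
-0.28i|000⟩ - 0.1857i|010⟩ - 0.6159|101⟩ - 0.7126i|110⟩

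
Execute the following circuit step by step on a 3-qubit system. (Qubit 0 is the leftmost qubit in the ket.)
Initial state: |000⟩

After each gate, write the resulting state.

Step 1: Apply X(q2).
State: |001⟩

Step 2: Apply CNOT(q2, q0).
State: |101⟩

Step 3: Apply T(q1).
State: |101⟩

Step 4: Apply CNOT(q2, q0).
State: |001⟩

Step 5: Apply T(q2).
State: (1/√2 + (1/√2)i)|001⟩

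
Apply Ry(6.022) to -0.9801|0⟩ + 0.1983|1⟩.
0.9459|0⟩ - 0.3242|1⟩

Ry(6.022) = [[cos(θ/2), −sin(θ/2)], [sin(θ/2), cos(θ/2)]]; θ = 6.022, cos(θ/2) ≈ -0.991485, sin(θ/2) ≈ 0.130222.
With a = amp(|0⟩) = -0.9801 and b = amp(|1⟩) = 0.1983:
new amp(|0⟩) = (-0.991485)·a + (-0.130222)·b = 0.9459
new amp(|1⟩) = (0.130222)·a + (-0.991485)·b = -0.3242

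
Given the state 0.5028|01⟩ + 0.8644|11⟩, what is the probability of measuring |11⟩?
0.7472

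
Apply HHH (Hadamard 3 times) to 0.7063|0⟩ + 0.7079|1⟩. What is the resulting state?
|0⟩ - 0.001131|1⟩

H² = I, so H^3 = H: a single Hadamard. With (a, b) = (0.7063, 0.7079), H gives ((a + b)/√2, (a − b)/√2) = (1, -0.001131).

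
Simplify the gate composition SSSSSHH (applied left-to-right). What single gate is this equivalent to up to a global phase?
S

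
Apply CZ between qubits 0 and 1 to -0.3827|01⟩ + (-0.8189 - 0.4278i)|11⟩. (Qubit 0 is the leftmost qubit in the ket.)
-0.3827|01⟩ + (0.8189 + 0.4278i)|11⟩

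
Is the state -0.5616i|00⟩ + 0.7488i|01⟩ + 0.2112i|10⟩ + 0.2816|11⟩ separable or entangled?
Entangled

Writing the state as a|00⟩ + b|01⟩ + c|10⟩ + d|11⟩, it is a product state iff ad − bc = 0.
Here (a, b, c, d) = (-0.5616i, 0.7488i, 0.2112i, 0.2816): ad − bc = (-0.5616i)(0.2816) − (0.7488i)(0.2112i) = (0.1581 - 0.1581i) ≠ 0, so the state is entangled.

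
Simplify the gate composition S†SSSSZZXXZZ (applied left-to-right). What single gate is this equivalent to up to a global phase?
S†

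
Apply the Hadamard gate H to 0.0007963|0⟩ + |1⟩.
0.7077|0⟩ - 0.7065|1⟩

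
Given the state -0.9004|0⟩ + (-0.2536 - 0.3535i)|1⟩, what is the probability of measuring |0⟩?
0.8107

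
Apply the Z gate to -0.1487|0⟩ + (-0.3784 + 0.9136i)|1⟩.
-0.1487|0⟩ + (0.3784 - 0.9136i)|1⟩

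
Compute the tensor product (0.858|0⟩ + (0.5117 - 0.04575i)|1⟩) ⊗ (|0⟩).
0.858|00⟩ + (0.5117 - 0.04575i)|10⟩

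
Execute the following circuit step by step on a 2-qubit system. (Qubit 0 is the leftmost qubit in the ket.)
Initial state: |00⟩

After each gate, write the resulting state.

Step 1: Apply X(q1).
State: |01⟩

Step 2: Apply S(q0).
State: |01⟩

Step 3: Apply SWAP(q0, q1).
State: |10⟩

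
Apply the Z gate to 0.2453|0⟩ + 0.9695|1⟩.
0.2453|0⟩ - 0.9695|1⟩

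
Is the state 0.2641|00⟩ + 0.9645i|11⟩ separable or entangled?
Entangled

Writing the state as a|00⟩ + b|01⟩ + c|10⟩ + d|11⟩, it is a product state iff ad − bc = 0.
Here (a, b, c, d) = (0.2641, 0, 0, 0.9645i): ad − bc = (0.2641)(0.9645i) − (0)(0) = 0.2547i ≠ 0, so the state is entangled.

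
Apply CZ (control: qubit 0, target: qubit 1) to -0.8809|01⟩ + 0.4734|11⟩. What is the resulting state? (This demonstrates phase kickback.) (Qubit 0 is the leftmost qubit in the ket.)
-0.8809|01⟩ - 0.4734|11⟩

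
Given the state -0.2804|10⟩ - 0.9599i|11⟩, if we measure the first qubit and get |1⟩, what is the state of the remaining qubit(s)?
-0.2804|0⟩ - 0.9599i|1⟩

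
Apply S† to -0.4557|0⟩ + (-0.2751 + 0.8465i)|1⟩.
-0.4557|0⟩ + (0.8465 + 0.2751i)|1⟩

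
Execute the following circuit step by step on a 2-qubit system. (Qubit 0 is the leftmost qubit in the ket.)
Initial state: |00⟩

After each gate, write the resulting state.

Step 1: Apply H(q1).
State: 1/√2|00⟩ + 1/√2|01⟩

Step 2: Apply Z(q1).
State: 1/√2|00⟩ - 1/√2|01⟩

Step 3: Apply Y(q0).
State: (1/√2)i|10⟩ - (1/√2)i|11⟩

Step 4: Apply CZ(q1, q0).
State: (1/√2)i|10⟩ + (1/√2)i|11⟩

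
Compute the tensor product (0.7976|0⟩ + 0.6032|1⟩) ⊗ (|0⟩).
0.7976|00⟩ + 0.6032|10⟩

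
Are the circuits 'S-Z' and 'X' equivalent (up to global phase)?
No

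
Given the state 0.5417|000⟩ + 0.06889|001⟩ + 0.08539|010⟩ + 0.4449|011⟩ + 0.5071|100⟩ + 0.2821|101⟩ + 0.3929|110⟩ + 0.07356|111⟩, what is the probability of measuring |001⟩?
0.004746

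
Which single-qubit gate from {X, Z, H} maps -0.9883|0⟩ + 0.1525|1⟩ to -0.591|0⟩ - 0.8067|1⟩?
H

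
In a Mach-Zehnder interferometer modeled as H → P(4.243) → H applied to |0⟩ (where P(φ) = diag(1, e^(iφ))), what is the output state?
(0.2738 - 0.4459i)|0⟩ + (0.7262 + 0.4459i)|1⟩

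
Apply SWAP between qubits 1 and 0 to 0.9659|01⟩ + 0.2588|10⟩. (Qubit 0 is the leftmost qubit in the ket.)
0.2588|01⟩ + 0.9659|10⟩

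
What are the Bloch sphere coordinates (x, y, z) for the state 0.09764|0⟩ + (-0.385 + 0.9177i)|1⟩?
(-0.07518, 0.1792, -0.9809)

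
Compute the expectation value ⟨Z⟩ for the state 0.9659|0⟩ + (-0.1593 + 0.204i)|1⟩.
0.866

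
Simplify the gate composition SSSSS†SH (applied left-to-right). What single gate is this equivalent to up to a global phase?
H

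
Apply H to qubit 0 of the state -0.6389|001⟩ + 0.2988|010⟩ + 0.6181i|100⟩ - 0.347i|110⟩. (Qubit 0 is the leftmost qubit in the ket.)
0.4371i|000⟩ - 0.4518|001⟩ + (0.2113 - 0.2454i)|010⟩ - 0.4371i|100⟩ - 0.4518|101⟩ + (0.2113 + 0.2454i)|110⟩

H on qubit 0 mixes each pair of kets that differ only in qubit 0: amplitudes (a, b) of (|…0…⟩, |…1…⟩) become ((a + b)/√2, (a − b)/√2). Kets absent from the input have amplitude 0.
(|000⟩, |100⟩): (a, b) = (0, 0.6181i) → (0.4371i, -0.4371i)
(|001⟩, |101⟩): (a, b) = (-0.6389, 0) → (-0.4518, -0.4518)
(|010⟩, |110⟩): (a, b) = (0.2988, -0.347i) → ((0.2113 - 0.2454i), (0.2113 + 0.2454i))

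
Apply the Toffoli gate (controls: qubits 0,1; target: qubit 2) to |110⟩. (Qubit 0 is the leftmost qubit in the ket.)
|111⟩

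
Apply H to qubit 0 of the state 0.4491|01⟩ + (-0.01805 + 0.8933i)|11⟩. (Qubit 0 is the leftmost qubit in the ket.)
(0.3048 + 0.6317i)|01⟩ + (0.3303 - 0.6317i)|11⟩

H on qubit 0 mixes each pair of kets that differ only in qubit 0: amplitudes (a, b) of (|…0…⟩, |…1…⟩) become ((a + b)/√2, (a − b)/√2). Kets absent from the input have amplitude 0.
(|01⟩, |11⟩): (a, b) = (0.4491, (-0.01805 + 0.8933i)) → ((0.3048 + 0.6317i), (0.3303 - 0.6317i))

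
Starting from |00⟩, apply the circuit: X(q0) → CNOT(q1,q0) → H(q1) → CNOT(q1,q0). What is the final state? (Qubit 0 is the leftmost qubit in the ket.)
1/√2|01⟩ + 1/√2|10⟩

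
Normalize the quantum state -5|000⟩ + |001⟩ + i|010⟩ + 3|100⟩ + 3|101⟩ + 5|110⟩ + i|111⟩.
-0.5934|000⟩ + 0.1187|001⟩ + 0.1187i|010⟩ + 0.356|100⟩ + 0.356|101⟩ + 0.5934|110⟩ + 0.1187i|111⟩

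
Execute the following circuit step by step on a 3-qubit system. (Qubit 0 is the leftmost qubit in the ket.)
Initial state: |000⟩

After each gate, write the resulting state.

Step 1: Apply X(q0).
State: |100⟩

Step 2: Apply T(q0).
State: (1/√2 + (1/√2)i)|100⟩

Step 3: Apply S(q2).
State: (1/√2 + (1/√2)i)|100⟩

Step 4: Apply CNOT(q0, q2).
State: (1/√2 + (1/√2)i)|101⟩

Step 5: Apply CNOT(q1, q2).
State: (1/√2 + (1/√2)i)|101⟩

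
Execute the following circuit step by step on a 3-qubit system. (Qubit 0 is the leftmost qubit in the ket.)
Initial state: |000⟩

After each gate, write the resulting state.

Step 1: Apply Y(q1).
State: i|010⟩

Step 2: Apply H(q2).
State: (1/√2)i|010⟩ + (1/√2)i|011⟩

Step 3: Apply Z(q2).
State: (1/√2)i|010⟩ - (1/√2)i|011⟩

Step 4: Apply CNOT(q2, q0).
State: (1/√2)i|010⟩ - (1/√2)i|111⟩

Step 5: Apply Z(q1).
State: -(1/√2)i|010⟩ + (1/√2)i|111⟩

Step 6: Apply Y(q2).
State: 1/√2|011⟩ + 1/√2|110⟩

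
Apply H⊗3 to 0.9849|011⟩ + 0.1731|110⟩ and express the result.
0.4094|000⟩ - 0.287|001⟩ - 0.4094|010⟩ + 0.287|011⟩ + 0.287|100⟩ - 0.4094|101⟩ - 0.287|110⟩ + 0.4094|111⟩

H⊗3 gives amp(|y⟩) = (1/2√2) Σ_x (−1)^(x·y) amp(|x⟩), where x·y is the number of positions in which both x and y have a 1.
|000⟩: (0.9849 + 0.1731)/(2√2) = 0.4094
|001⟩: (-0.9849 + 0.1731)/(2√2) = -0.287
|010⟩: (-0.9849 - 0.1731)/(2√2) = -0.4094
|011⟩: (0.9849 - 0.1731)/(2√2) = 0.287
|100⟩: (0.9849 - 0.1731)/(2√2) = 0.287
|101⟩: (-0.9849 - 0.1731)/(2√2) = -0.4094
|110⟩: (-0.9849 + 0.1731)/(2√2) = -0.287
|111⟩: (0.9849 + 0.1731)/(2√2) = 0.4094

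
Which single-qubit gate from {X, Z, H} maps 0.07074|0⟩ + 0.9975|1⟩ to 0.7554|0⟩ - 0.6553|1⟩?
H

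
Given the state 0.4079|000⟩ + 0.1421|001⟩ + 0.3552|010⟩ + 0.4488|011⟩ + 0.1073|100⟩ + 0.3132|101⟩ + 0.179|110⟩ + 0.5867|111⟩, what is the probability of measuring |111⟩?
0.3442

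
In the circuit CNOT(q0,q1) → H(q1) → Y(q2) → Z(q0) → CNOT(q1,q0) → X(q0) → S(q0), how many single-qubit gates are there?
5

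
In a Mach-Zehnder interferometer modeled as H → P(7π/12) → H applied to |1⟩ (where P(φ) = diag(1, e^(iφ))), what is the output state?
(0.6294 - 0.483i)|0⟩ + (0.3706 + 0.483i)|1⟩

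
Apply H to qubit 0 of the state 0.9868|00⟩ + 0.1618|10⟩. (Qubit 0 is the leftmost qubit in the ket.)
0.8122|00⟩ + 0.5834|10⟩

H on qubit 0 mixes each pair of kets that differ only in qubit 0: amplitudes (a, b) of (|…0…⟩, |…1…⟩) become ((a + b)/√2, (a − b)/√2). Kets absent from the input have amplitude 0.
(|00⟩, |10⟩): (a, b) = (0.9868, 0.1618) → (0.8122, 0.5834)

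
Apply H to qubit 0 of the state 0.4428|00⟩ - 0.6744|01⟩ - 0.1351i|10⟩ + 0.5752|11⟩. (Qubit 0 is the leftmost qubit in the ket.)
(0.3131 - 0.09553i)|00⟩ - 0.07014|01⟩ + (0.3131 + 0.09553i)|10⟩ - 0.8836|11⟩

H on qubit 0 mixes each pair of kets that differ only in qubit 0: amplitudes (a, b) of (|…0…⟩, |…1…⟩) become ((a + b)/√2, (a − b)/√2). Kets absent from the input have amplitude 0.
(|00⟩, |10⟩): (a, b) = (0.4428, -0.1351i) → ((0.3131 - 0.09553i), (0.3131 + 0.09553i))
(|01⟩, |11⟩): (a, b) = (-0.6744, 0.5752) → (-0.07014, -0.8836)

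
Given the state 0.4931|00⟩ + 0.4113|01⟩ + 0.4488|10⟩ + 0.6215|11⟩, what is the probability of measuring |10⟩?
0.2014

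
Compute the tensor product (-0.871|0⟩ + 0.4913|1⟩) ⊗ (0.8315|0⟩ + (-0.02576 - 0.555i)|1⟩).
-0.7242|00⟩ + (0.02244 + 0.4834i)|01⟩ + 0.4085|10⟩ + (-0.01266 - 0.2727i)|11⟩

amp(|b₁b₂…⟩) = product of the factor amplitudes for bits b₁, b₂, …; only kets whose every factor amplitude is nonzero survive.
|00⟩: (-0.871)(0.8315) = -0.7242
|01⟩: (-0.871)(-0.02576 - 0.555i) = (0.02244 + 0.4834i)
|10⟩: (0.4913)(0.8315) = 0.4085
|11⟩: (0.4913)(-0.02576 - 0.555i) = (-0.01266 - 0.2727i)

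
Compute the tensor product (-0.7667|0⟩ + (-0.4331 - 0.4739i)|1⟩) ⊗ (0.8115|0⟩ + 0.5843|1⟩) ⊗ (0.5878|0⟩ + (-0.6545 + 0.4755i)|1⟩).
-0.3657|000⟩ + (0.4072 - 0.2958i)|001⟩ - 0.2633|010⟩ + (0.2932 - 0.213i)|011⟩ + (-0.2066 - 0.2261i)|100⟩ + (0.4129 + 0.08458i)|101⟩ + (-0.1487 - 0.1628i)|110⟩ + (0.2973 + 0.0609i)|111⟩

amp(|b₁b₂…⟩) = product of the factor amplitudes for bits b₁, b₂, …; only kets whose every factor amplitude is nonzero survive.
|000⟩: (-0.7667)(0.8115)(0.5878) = -0.3657
|001⟩: (-0.7667)(0.8115)(-0.6545 + 0.4755i) = (0.4072 - 0.2958i)
|010⟩: (-0.7667)(0.5843)(0.5878) = -0.2633
|011⟩: (-0.7667)(0.5843)(-0.6545 + 0.4755i) = (0.2932 - 0.213i)
|100⟩: (-0.4331 - 0.4739i)(0.8115)(0.5878) = (-0.2066 - 0.2261i)
|101⟩: (-0.4331 - 0.4739i)(0.8115)(-0.6545 + 0.4755i) = (0.4129 + 0.08458i)
|110⟩: (-0.4331 - 0.4739i)(0.5843)(0.5878) = (-0.1487 - 0.1628i)
|111⟩: (-0.4331 - 0.4739i)(0.5843)(-0.6545 + 0.4755i) = (0.2973 + 0.0609i)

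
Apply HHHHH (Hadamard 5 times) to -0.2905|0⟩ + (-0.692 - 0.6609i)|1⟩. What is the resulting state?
(-0.6947 - 0.4673i)|0⟩ + (0.2839 + 0.4673i)|1⟩

H² = I, so H^5 = H: a single Hadamard. With (a, b) = (-0.2905, (-0.692 - 0.6609i)), H gives ((a + b)/√2, (a − b)/√2) = ((-0.6947 - 0.4673i), (0.2839 + 0.4673i)).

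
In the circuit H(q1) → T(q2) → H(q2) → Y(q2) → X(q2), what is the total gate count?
5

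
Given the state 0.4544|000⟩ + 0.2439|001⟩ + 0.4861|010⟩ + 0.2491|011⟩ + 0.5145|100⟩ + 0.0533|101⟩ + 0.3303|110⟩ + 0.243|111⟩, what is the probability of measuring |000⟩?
0.2065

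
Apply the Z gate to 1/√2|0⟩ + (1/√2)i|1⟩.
1/√2|0⟩ - (1/√2)i|1⟩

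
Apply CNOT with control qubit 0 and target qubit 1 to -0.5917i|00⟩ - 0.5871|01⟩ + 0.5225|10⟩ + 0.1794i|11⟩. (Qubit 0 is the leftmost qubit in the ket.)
-0.5917i|00⟩ - 0.5871|01⟩ + 0.1794i|10⟩ + 0.5225|11⟩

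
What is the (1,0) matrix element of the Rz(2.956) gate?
0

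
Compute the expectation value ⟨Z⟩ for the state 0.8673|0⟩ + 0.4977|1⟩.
0.5045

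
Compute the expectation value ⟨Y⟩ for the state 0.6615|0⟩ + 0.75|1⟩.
0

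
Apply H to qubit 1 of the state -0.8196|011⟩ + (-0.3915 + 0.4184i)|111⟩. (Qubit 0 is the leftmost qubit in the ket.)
-0.5795|001⟩ + 0.5795|011⟩ + (-0.2768 + 0.2959i)|101⟩ + (0.2768 - 0.2959i)|111⟩

H on qubit 1 mixes each pair of kets that differ only in qubit 1: amplitudes (a, b) of (|…0…⟩, |…1…⟩) become ((a + b)/√2, (a − b)/√2). Kets absent from the input have amplitude 0.
(|001⟩, |011⟩): (a, b) = (0, -0.8196) → (-0.5795, 0.5795)
(|101⟩, |111⟩): (a, b) = (0, (-0.3915 + 0.4184i)) → ((-0.2768 + 0.2959i), (0.2768 - 0.2959i))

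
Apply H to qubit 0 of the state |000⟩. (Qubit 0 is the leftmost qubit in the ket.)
1/√2|000⟩ + 1/√2|100⟩

H on qubit 0 mixes each pair of kets that differ only in qubit 0: amplitudes (a, b) of (|…0…⟩, |…1…⟩) become ((a + b)/√2, (a − b)/√2). Kets absent from the input have amplitude 0.
(|000⟩, |100⟩): (a, b) = (1, 0) → (1/√2, 1/√2)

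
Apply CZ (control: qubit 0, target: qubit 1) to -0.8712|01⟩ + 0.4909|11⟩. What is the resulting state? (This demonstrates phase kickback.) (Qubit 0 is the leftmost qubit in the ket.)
-0.8712|01⟩ - 0.4909|11⟩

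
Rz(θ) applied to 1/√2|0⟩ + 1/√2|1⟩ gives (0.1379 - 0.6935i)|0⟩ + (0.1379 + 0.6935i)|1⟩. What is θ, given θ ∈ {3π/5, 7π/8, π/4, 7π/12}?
7π/8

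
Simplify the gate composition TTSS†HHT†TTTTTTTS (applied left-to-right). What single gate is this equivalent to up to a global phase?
S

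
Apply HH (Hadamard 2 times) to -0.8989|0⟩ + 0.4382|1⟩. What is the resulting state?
-0.8989|0⟩ + 0.4382|1⟩

H² = I, so an even number of Hadamards cancels: H^2 = I and the state is unchanged.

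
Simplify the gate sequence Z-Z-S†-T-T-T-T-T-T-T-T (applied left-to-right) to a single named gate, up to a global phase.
S†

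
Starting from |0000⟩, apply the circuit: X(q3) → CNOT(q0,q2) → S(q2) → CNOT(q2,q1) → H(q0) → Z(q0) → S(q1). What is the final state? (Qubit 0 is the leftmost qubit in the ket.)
1/√2|0001⟩ - 1/√2|1001⟩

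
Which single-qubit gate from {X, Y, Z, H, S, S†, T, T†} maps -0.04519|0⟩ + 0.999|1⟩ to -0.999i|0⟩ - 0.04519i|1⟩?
Y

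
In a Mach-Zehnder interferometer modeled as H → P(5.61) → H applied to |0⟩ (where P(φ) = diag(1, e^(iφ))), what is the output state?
(0.8909 - 0.3117i)|0⟩ + (0.1091 + 0.3117i)|1⟩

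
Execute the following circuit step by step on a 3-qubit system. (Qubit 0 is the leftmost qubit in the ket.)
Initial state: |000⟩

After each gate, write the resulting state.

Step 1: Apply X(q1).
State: |010⟩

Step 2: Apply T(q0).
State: |010⟩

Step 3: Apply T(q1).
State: (1/√2 + (1/√2)i)|010⟩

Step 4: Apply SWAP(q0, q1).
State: (1/√2 + (1/√2)i)|100⟩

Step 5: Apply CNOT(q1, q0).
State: (1/√2 + (1/√2)i)|100⟩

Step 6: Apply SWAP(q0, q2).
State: (1/√2 + (1/√2)i)|001⟩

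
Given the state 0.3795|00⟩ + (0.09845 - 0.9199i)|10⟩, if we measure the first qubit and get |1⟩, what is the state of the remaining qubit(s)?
(0.1064 - 0.9943i)|0⟩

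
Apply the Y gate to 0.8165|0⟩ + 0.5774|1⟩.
-0.5774i|0⟩ + 0.8165i|1⟩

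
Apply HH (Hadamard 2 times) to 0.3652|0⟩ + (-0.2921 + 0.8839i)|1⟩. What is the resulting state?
0.3652|0⟩ + (-0.2921 + 0.8839i)|1⟩

H² = I, so an even number of Hadamards cancels: H^2 = I and the state is unchanged.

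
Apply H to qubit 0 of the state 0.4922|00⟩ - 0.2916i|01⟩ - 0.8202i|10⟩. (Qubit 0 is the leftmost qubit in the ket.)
(0.348 - 0.58i)|00⟩ - 0.2062i|01⟩ + (0.348 + 0.58i)|10⟩ - 0.2062i|11⟩

H on qubit 0 mixes each pair of kets that differ only in qubit 0: amplitudes (a, b) of (|…0…⟩, |…1…⟩) become ((a + b)/√2, (a − b)/√2). Kets absent from the input have amplitude 0.
(|00⟩, |10⟩): (a, b) = (0.4922, -0.8202i) → ((0.348 - 0.58i), (0.348 + 0.58i))
(|01⟩, |11⟩): (a, b) = (-0.2916i, 0) → (-0.2062i, -0.2062i)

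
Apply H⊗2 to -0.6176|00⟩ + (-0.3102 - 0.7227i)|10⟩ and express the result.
(-0.4639 - 0.3614i)|00⟩ + (-0.4639 - 0.3614i)|01⟩ + (-0.1537 + 0.3614i)|10⟩ + (-0.1537 + 0.3614i)|11⟩

H⊗2 gives amp(|y⟩) = (1/2) Σ_x (−1)^(x·y) amp(|x⟩), where x·y is the number of positions in which both x and y have a 1.
|00⟩: (-0.6176 + (-0.3102 - 0.7227i))/2 = (-0.4639 - 0.3614i)
|01⟩: (-0.6176 + (-0.3102 - 0.7227i))/2 = (-0.4639 - 0.3614i)
|10⟩: (-0.6176 - (-0.3102 - 0.7227i))/2 = (-0.1537 + 0.3614i)
|11⟩: (-0.6176 - (-0.3102 - 0.7227i))/2 = (-0.1537 + 0.3614i)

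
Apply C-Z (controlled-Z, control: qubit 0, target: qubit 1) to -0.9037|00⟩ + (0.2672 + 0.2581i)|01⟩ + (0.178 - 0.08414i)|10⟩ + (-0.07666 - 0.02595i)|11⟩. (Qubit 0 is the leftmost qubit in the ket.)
-0.9037|00⟩ + (0.2672 + 0.2581i)|01⟩ + (0.178 - 0.08414i)|10⟩ + (0.07666 + 0.02595i)|11⟩

C-Z leaves the control-|0⟩ kets |00⟩, |01⟩ unchanged and applies Z to qubit 1 on the control-|1⟩ pair (|10⟩, |11⟩).
Z = [[1, 0], [0, -1]].
With a = amp(|10⟩) = (0.178 - 0.08414i) and b = amp(|11⟩) = (-0.07666 - 0.02595i):
new amp(|10⟩) = (1)·a = (0.178 - 0.08414i)
new amp(|11⟩) = (-1)·b = (0.07666 + 0.02595i)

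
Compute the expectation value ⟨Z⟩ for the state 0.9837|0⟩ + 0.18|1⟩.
0.9353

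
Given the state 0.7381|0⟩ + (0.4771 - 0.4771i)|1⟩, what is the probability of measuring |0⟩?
0.5448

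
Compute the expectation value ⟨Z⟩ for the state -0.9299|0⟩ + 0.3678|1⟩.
0.7294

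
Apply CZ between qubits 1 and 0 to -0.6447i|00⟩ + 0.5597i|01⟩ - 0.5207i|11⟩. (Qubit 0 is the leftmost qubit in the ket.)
-0.6447i|00⟩ + 0.5597i|01⟩ + 0.5207i|11⟩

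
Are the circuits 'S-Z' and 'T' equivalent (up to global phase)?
No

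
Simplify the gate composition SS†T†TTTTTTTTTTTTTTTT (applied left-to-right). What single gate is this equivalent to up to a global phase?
T†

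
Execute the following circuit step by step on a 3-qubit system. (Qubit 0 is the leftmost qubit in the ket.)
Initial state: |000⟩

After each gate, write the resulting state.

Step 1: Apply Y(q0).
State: i|100⟩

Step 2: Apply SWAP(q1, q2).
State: i|100⟩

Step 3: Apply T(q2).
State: i|100⟩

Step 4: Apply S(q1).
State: i|100⟩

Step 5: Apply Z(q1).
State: i|100⟩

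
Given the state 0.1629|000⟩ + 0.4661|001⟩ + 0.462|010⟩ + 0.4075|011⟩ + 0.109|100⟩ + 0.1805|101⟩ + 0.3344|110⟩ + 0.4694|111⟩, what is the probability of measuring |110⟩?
0.1118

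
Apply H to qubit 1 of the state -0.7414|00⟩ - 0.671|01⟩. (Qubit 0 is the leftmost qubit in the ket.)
-0.9987|00⟩ - 0.04978|01⟩

H on qubit 1 mixes each pair of kets that differ only in qubit 1: amplitudes (a, b) of (|…0…⟩, |…1…⟩) become ((a + b)/√2, (a − b)/√2). Kets absent from the input have amplitude 0.
(|00⟩, |01⟩): (a, b) = (-0.7414, -0.671) → (-0.9987, -0.04978)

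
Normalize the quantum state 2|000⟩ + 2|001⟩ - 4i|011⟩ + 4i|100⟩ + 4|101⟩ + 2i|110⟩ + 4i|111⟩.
0.2294|000⟩ + 0.2294|001⟩ - 0.4588i|011⟩ + 0.4588i|100⟩ + 0.4588|101⟩ + 0.2294i|110⟩ + 0.4588i|111⟩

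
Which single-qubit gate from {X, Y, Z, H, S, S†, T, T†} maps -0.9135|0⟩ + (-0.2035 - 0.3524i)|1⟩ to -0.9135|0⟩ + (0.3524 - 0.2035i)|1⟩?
S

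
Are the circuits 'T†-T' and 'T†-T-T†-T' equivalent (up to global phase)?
Yes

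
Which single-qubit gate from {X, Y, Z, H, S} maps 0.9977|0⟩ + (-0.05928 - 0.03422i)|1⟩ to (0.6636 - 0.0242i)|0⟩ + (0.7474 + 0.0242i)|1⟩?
H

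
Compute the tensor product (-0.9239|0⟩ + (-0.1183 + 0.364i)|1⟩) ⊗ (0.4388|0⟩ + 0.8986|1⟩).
-0.4054|00⟩ - 0.8302|01⟩ + (-0.05191 + 0.1597i)|10⟩ + (-0.1063 + 0.3271i)|11⟩

amp(|b₁b₂…⟩) = product of the factor amplitudes for bits b₁, b₂, …; only kets whose every factor amplitude is nonzero survive.
|00⟩: (-0.9239)(0.4388) = -0.4054
|01⟩: (-0.9239)(0.8986) = -0.8302
|10⟩: (-0.1183 + 0.364i)(0.4388) = (-0.05191 + 0.1597i)
|11⟩: (-0.1183 + 0.364i)(0.8986) = (-0.1063 + 0.3271i)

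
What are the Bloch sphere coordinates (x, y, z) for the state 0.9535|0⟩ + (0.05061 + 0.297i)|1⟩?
(0.09651, 0.5664, 0.8184)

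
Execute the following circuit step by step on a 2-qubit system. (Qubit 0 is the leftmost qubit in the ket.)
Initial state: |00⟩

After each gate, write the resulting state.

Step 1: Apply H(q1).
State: 1/√2|00⟩ + 1/√2|01⟩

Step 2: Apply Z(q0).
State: 1/√2|00⟩ + 1/√2|01⟩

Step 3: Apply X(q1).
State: 1/√2|00⟩ + 1/√2|01⟩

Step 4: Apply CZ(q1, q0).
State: 1/√2|00⟩ + 1/√2|01⟩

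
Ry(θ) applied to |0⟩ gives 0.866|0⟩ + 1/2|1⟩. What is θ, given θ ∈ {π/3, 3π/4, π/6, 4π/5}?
π/3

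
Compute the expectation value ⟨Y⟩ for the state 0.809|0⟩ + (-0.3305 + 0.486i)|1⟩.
0.7863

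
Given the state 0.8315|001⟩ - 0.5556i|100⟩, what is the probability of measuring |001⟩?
0.6914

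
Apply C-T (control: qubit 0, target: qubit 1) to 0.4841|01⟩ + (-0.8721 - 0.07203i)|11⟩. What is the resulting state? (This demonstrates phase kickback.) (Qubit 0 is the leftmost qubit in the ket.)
0.4841|01⟩ + (-0.5657 - 0.6676i)|11⟩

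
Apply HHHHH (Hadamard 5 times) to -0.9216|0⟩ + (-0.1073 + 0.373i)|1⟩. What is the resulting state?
(-0.7275 + 0.2638i)|0⟩ + (-0.5758 - 0.2638i)|1⟩

H² = I, so H^5 = H: a single Hadamard. With (a, b) = (-0.9216, (-0.1073 + 0.373i)), H gives ((a + b)/√2, (a − b)/√2) = ((-0.7275 + 0.2638i), (-0.5758 - 0.2638i)).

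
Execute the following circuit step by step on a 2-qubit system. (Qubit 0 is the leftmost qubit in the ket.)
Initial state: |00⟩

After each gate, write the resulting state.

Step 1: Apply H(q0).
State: 1/√2|00⟩ + 1/√2|10⟩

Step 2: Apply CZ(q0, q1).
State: 1/√2|00⟩ + 1/√2|10⟩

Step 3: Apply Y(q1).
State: (1/√2)i|01⟩ + (1/√2)i|11⟩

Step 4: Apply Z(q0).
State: (1/√2)i|01⟩ - (1/√2)i|11⟩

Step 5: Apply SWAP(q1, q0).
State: (1/√2)i|10⟩ - (1/√2)i|11⟩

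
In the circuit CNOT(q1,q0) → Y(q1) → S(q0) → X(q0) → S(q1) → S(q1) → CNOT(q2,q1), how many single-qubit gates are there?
5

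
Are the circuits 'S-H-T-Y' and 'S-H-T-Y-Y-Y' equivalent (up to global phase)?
Yes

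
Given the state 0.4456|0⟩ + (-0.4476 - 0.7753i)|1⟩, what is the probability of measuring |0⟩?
0.1986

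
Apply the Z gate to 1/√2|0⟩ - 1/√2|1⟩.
1/√2|0⟩ + 1/√2|1⟩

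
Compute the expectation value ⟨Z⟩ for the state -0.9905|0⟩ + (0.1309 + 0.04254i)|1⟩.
0.9621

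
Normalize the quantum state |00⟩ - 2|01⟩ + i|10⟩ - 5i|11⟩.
0.1796|00⟩ - 0.3592|01⟩ + 0.1796i|10⟩ - 0.898i|11⟩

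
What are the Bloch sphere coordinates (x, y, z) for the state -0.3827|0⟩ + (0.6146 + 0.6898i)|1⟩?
(-0.4704, -0.528, -0.7071)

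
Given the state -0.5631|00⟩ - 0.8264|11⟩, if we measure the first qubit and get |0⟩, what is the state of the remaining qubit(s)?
-|0⟩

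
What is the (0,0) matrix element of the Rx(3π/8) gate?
0.8315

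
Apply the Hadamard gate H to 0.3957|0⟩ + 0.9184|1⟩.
0.9292|0⟩ - 0.3696|1⟩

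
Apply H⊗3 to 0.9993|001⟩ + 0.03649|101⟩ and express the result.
0.3662|000⟩ - 0.3662|001⟩ + 0.3662|010⟩ - 0.3662|011⟩ + 0.3404|100⟩ - 0.3404|101⟩ + 0.3404|110⟩ - 0.3404|111⟩

H⊗3 gives amp(|y⟩) = (1/2√2) Σ_x (−1)^(x·y) amp(|x⟩), where x·y is the number of positions in which both x and y have a 1.
|000⟩: (0.9993 + 0.03649)/(2√2) = 0.3662
|001⟩: (-0.9993 - 0.03649)/(2√2) = -0.3662
|010⟩: (0.9993 + 0.03649)/(2√2) = 0.3662
|011⟩: (-0.9993 - 0.03649)/(2√2) = -0.3662
|100⟩: (0.9993 - 0.03649)/(2√2) = 0.3404
|101⟩: (-0.9993 + 0.03649)/(2√2) = -0.3404
|110⟩: (0.9993 - 0.03649)/(2√2) = 0.3404
|111⟩: (-0.9993 + 0.03649)/(2√2) = -0.3404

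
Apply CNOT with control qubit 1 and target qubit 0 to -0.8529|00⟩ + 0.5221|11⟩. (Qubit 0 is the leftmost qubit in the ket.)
-0.8529|00⟩ + 0.5221|01⟩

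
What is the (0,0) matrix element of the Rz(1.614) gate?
(0.6917 - 0.7222i)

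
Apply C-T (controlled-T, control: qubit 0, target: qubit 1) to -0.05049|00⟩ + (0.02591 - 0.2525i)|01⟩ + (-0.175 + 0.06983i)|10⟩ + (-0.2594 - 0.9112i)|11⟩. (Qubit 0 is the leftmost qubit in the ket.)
-0.05049|00⟩ + (0.02591 - 0.2525i)|01⟩ + (-0.175 + 0.06983i)|10⟩ + (0.4609 - 0.8277i)|11⟩

C-T leaves the control-|0⟩ kets |00⟩, |01⟩ unchanged and applies T to qubit 1 on the control-|1⟩ pair (|10⟩, |11⟩).
T = [[1, 0], [0, (1/√2 + (1/√2)i)]].
With a = amp(|10⟩) = (-0.175 + 0.06983i) and b = amp(|11⟩) = (-0.2594 - 0.9112i):
new amp(|10⟩) = (1)·a = (-0.175 + 0.06983i)
new amp(|11⟩) = (1/√2 + (1/√2)i)·b = (0.4609 - 0.8277i)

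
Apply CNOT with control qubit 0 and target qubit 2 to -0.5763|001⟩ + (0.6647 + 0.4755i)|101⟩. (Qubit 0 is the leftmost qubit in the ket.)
-0.5763|001⟩ + (0.6647 + 0.4755i)|100⟩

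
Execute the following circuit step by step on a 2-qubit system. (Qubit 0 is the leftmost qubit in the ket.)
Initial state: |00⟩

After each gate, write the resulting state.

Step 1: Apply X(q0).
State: |10⟩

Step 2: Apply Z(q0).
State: -|10⟩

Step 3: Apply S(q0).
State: -i|10⟩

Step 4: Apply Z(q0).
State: i|10⟩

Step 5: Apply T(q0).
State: (-1/√2 + (1/√2)i)|10⟩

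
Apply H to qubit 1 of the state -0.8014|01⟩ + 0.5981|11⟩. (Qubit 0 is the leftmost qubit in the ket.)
-0.5667|00⟩ + 0.5667|01⟩ + 0.4229|10⟩ - 0.4229|11⟩

H on qubit 1 mixes each pair of kets that differ only in qubit 1: amplitudes (a, b) of (|…0…⟩, |…1…⟩) become ((a + b)/√2, (a − b)/√2). Kets absent from the input have amplitude 0.
(|00⟩, |01⟩): (a, b) = (0, -0.8014) → (-0.5667, 0.5667)
(|10⟩, |11⟩): (a, b) = (0, 0.5981) → (0.4229, -0.4229)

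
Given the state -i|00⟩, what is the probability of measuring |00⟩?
1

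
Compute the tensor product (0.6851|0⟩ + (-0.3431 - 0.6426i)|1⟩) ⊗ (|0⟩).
0.6851|00⟩ + (-0.3431 - 0.6426i)|10⟩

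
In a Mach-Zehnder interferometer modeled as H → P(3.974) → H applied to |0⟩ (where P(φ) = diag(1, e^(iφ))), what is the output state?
(0.1635 - 0.3698i)|0⟩ + (0.8365 + 0.3698i)|1⟩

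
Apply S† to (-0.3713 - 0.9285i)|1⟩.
(-0.9285 + 0.3713i)|1⟩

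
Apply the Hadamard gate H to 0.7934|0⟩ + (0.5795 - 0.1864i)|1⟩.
(0.9708 - 0.1318i)|0⟩ + (0.1513 + 0.1318i)|1⟩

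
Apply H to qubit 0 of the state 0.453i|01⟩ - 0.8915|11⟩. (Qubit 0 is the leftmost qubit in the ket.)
(-0.6304 + 0.3203i)|01⟩ + (0.6304 + 0.3203i)|11⟩

H on qubit 0 mixes each pair of kets that differ only in qubit 0: amplitudes (a, b) of (|…0…⟩, |…1…⟩) become ((a + b)/√2, (a − b)/√2). Kets absent from the input have amplitude 0.
(|01⟩, |11⟩): (a, b) = (0.453i, -0.8915) → ((-0.6304 + 0.3203i), (0.6304 + 0.3203i))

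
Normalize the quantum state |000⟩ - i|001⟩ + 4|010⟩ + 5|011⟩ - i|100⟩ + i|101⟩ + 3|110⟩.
0.1361|000⟩ - 0.1361i|001⟩ + 0.5443|010⟩ + 0.6804|011⟩ - 0.1361i|100⟩ + 0.1361i|101⟩ + 1/√6|110⟩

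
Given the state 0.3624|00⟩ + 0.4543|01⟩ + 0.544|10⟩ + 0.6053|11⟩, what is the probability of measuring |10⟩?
0.2959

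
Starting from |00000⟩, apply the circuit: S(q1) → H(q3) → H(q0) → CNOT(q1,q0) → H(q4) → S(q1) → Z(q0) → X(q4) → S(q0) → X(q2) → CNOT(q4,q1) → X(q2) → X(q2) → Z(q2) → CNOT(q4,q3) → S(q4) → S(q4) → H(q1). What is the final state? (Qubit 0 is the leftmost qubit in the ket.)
-0.25|00100⟩ + 0.25|00101⟩ - 0.25|00110⟩ + 0.25|00111⟩ - 0.25|01100⟩ - 0.25|01101⟩ - 0.25|01110⟩ - 0.25|01111⟩ + 0.25i|10100⟩ - 0.25i|10101⟩ + 0.25i|10110⟩ - 0.25i|10111⟩ + 0.25i|11100⟩ + 0.25i|11101⟩ + 0.25i|11110⟩ + 0.25i|11111⟩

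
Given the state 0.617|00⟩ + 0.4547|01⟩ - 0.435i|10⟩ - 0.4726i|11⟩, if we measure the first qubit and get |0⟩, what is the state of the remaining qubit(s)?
0.805|0⟩ + 0.5933|1⟩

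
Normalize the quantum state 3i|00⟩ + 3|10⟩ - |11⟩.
0.6882i|00⟩ + 0.6882|10⟩ - 0.2294|11⟩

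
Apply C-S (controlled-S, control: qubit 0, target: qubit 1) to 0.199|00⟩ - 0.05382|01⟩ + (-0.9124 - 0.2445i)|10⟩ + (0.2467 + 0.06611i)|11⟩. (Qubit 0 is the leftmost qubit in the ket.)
0.199|00⟩ - 0.05382|01⟩ + (-0.9124 - 0.2445i)|10⟩ + (-0.06611 + 0.2467i)|11⟩

C-S leaves the control-|0⟩ kets |00⟩, |01⟩ unchanged and applies S to qubit 1 on the control-|1⟩ pair (|10⟩, |11⟩).
S = [[1, 0], [0, i]].
With a = amp(|10⟩) = (-0.9124 - 0.2445i) and b = amp(|11⟩) = (0.2467 + 0.06611i):
new amp(|10⟩) = (1)·a = (-0.9124 - 0.2445i)
new amp(|11⟩) = (i)·b = (-0.06611 + 0.2467i)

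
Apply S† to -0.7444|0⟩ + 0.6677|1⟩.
-0.7444|0⟩ - 0.6677i|1⟩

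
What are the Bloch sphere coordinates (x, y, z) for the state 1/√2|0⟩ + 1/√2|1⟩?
(1, 0, 0)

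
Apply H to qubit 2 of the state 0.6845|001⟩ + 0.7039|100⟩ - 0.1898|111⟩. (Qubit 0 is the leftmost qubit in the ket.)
0.484|000⟩ - 0.484|001⟩ + 0.4977|100⟩ + 0.4977|101⟩ - 0.1342|110⟩ + 0.1342|111⟩

H on qubit 2 mixes each pair of kets that differ only in qubit 2: amplitudes (a, b) of (|…0…⟩, |…1…⟩) become ((a + b)/√2, (a − b)/√2). Kets absent from the input have amplitude 0.
(|000⟩, |001⟩): (a, b) = (0, 0.6845) → (0.484, -0.484)
(|100⟩, |101⟩): (a, b) = (0.7039, 0) → (0.4977, 0.4977)
(|110⟩, |111⟩): (a, b) = (0, -0.1898) → (-0.1342, 0.1342)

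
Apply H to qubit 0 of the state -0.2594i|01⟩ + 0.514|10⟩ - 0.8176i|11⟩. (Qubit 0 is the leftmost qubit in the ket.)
0.3635|00⟩ - 0.7616i|01⟩ - 0.3635|10⟩ + 0.3947i|11⟩

H on qubit 0 mixes each pair of kets that differ only in qubit 0: amplitudes (a, b) of (|…0…⟩, |…1…⟩) become ((a + b)/√2, (a − b)/√2). Kets absent from the input have amplitude 0.
(|00⟩, |10⟩): (a, b) = (0, 0.514) → (0.3635, -0.3635)
(|01⟩, |11⟩): (a, b) = (-0.2594i, -0.8176i) → (-0.7616i, 0.3947i)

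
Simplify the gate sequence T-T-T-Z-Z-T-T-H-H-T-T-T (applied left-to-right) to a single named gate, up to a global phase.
I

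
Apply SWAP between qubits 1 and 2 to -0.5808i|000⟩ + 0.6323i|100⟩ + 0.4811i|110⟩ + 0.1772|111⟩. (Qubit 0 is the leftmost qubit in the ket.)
-0.5808i|000⟩ + 0.6323i|100⟩ + 0.4811i|101⟩ + 0.1772|111⟩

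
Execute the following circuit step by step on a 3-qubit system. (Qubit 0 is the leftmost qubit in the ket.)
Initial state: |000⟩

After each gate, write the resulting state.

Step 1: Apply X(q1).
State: |010⟩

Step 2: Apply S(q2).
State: |010⟩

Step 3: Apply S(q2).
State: |010⟩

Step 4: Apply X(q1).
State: |000⟩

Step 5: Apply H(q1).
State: 1/√2|000⟩ + 1/√2|010⟩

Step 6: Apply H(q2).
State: 1/2|000⟩ + 1/2|001⟩ + 1/2|010⟩ + 1/2|011⟩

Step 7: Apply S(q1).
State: 1/2|000⟩ + 1/2|001⟩ + (1/2)i|010⟩ + (1/2)i|011⟩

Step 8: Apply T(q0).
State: 1/2|000⟩ + 1/2|001⟩ + (1/2)i|010⟩ + (1/2)i|011⟩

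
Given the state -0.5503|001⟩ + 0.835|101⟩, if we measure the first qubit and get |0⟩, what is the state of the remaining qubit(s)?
-|01⟩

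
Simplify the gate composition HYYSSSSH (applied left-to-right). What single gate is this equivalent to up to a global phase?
I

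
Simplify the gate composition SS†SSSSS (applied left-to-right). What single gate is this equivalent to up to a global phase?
S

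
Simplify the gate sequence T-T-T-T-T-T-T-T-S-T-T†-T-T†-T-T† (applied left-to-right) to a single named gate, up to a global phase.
S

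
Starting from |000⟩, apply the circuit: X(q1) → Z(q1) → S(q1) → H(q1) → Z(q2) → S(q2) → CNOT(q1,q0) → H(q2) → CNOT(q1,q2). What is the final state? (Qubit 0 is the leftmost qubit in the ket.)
-(1/2)i|000⟩ - (1/2)i|001⟩ + (1/2)i|110⟩ + (1/2)i|111⟩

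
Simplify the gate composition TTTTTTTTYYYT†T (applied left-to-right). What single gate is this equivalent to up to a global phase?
Y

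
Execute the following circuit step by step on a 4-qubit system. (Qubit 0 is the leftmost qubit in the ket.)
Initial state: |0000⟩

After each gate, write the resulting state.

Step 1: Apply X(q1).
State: |0100⟩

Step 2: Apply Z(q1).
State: -|0100⟩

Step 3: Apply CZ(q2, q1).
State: -|0100⟩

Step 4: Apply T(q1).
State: (-1/√2 - (1/√2)i)|0100⟩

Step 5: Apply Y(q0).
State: (1/√2 - (1/√2)i)|1100⟩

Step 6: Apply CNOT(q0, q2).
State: (1/√2 - (1/√2)i)|1110⟩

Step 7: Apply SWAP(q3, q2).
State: (1/√2 - (1/√2)i)|1101⟩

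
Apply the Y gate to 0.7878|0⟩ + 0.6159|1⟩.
-0.6159i|0⟩ + 0.7878i|1⟩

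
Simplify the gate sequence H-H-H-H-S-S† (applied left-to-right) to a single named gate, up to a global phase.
I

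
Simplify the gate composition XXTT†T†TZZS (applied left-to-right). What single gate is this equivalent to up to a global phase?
S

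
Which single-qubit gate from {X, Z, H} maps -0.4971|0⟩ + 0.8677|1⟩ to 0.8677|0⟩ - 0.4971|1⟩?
X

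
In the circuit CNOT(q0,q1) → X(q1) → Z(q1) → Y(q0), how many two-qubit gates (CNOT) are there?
1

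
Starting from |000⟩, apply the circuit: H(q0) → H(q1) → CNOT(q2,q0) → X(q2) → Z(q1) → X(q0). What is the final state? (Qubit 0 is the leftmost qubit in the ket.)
1/2|001⟩ - 1/2|011⟩ + 1/2|101⟩ - 1/2|111⟩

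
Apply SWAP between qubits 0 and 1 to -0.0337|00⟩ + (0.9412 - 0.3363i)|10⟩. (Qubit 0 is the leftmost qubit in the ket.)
-0.0337|00⟩ + (0.9412 - 0.3363i)|01⟩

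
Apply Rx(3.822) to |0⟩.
-0.3337|0⟩ - 0.9427i|1⟩

Rx(3.822) = [[cos(θ/2), −i·sin(θ/2)], [−i·sin(θ/2), cos(θ/2)]]; θ = 3.822, cos(θ/2) ≈ -0.333679, sin(θ/2) ≈ 0.942687.
With a = amp(|0⟩) = 1 and b = amp(|1⟩) = 0:
new amp(|0⟩) = (-0.333679)·a + (-0.942687i)·b = -0.3337
new amp(|1⟩) = (-0.942687i)·a + (-0.333679)·b = -0.9427i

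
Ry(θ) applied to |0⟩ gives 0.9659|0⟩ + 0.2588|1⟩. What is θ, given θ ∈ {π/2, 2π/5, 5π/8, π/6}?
π/6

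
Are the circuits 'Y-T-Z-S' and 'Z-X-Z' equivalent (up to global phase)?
No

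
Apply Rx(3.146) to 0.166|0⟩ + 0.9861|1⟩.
(-0.0003658 - 0.9861i)|0⟩ + (-0.002173 - 0.166i)|1⟩

Rx(3.146) = [[cos(θ/2), −i·sin(θ/2)], [−i·sin(θ/2), cos(θ/2)]]; θ = 3.146, cos(θ/2) ≈ -0.00220367, sin(θ/2) ≈ 0.999998.
With a = amp(|0⟩) = 0.166 and b = amp(|1⟩) = 0.9861:
new amp(|0⟩) = (-0.00220367)·a + (-0.999998i)·b = (-0.0003658 - 0.9861i)
new amp(|1⟩) = (-0.999998i)·a + (-0.00220367)·b = (-0.002173 - 0.166i)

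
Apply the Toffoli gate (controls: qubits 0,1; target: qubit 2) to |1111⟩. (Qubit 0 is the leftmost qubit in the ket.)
|1101⟩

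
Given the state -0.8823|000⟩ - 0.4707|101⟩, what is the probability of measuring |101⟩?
0.2216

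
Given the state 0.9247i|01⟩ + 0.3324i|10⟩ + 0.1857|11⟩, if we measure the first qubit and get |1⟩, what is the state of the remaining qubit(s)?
0.873i|0⟩ + 0.4877|1⟩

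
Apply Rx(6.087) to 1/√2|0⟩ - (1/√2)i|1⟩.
-0.773|0⟩ + 0.6345i|1⟩

Rx(6.087) = [[cos(θ/2), −i·sin(θ/2)], [−i·sin(θ/2), cos(θ/2)]]; θ = 6.087, cos(θ/2) ≈ -0.995193, sin(θ/2) ≈ 0.0979354.
With a = amp(|0⟩) = 1/√2 and b = amp(|1⟩) = -(1/√2)i:
new amp(|0⟩) = (-0.995193)·a + (-0.0979354i)·b = -0.773
new amp(|1⟩) = (-0.0979354i)·a + (-0.995193)·b = 0.6345i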